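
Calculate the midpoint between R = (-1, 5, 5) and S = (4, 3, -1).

M = ((x₁+x₂)/2, (y₁+y₂)/2, (z₁+z₂)/2)
  = ((-1 + 4)/2, (5 + 3)/2, (5 - 1)/2)
  = (3/2, 8/2, 4/2)
  = (1.5, 4, 2)

(1.5, 4, 2)


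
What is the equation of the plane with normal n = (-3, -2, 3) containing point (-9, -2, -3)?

The plane through P with normal n = (a, b, c) satisfies n·(r - P) = 0,
i.e. ax + by + cz = a·x₀ + b·y₀ + c·z₀.
d = (-3)·(-9) + (-2)·(-2) + 3·(-3)
  = 27 + 4 - 9
  = 22
Equation: -3x - 2y + 3z = 22

-3x - 2y + 3z = 22


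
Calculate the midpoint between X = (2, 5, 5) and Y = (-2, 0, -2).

M = ((x₁+x₂)/2, (y₁+y₂)/2, (z₁+z₂)/2)
  = ((2 - 2)/2, (5 + 0)/2, (5 - 2)/2)
  = (0/2, 5/2, 3/2)
  = (0, 2.5, 1.5)

(0, 2.5, 1.5)


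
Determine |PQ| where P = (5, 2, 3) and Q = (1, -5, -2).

d = √[(x₂-x₁)² + (y₂-y₁)² + (z₂-z₁)²]
  = √[(-4)² + (-7)² + (-5)²]
  = √[16 + 49 + 25]
  = √90
  ≈ 9.487

9.487


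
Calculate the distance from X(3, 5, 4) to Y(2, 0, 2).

d = √[(x₂-x₁)² + (y₂-y₁)² + (z₂-z₁)²]
  = √[(-1)² + (-5)² + (-2)²]
  = √[1 + 25 + 4]
  = √30
  ≈ 5.477

5.477


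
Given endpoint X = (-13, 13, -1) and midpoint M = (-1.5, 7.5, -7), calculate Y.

Y = 2M - X
  = (2·(-1.5) - (-13), 2·7.5 - 13, 2·(-7) - (-1))
  = (-3 + 13, 15 - 13, -14 + 1)
  = (10, 2, -13)

(10, 2, -13)


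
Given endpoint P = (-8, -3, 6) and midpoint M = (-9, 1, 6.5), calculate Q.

Q = 2M - P
  = (2·(-9) - (-8), 2·1 - (-3), 2·6.5 - 6)
  = (-18 + 8, 2 + 3, 13 - 6)
  = (-10, 5, 7)

(-10, 5, 7)


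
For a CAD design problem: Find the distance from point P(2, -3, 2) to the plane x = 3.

distance = |a·x₀ + b·y₀ + c·z₀ - d| / √(a² + b² + c²)
  = |1·2 + 0·(-3) + 0·2 - 3| / √(1² + 0² + 0²)
  = |2 + 0 + 0 - 3| / √(1 + 0 + 0)
  = |-1| / √1
  = 1 / 1
  ≈ 1

1


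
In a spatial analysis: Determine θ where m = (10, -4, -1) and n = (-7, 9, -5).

m·n = 10·(-7) + (-4)·9 + (-1)·(-5) = -70 - 36 + 5 = -101
|m| = √(10² + (-4)² + (-1)²) = √117 ≈ 10.82
|n| = √((-7)² + 9² + (-5)²) = √155 ≈ 12.45
cos θ = (m·n)/(|m||n|) = -101/(10.82·12.45) ≈ -0.75
θ = arccos(-0.75) ≈ 138.6°

138.6°


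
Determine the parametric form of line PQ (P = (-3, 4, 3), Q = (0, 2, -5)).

Direction vector d = Q - P = (0 + 3, 2 - 4, -5 - 3) = (3, -2, -8)
Parametric form r = P + t·d:
x = -3 + 3t, y = 4 - 2t, z = 3 - 8t

x = -3 + 3t, y = 4 - 2t, z = 3 - 8t


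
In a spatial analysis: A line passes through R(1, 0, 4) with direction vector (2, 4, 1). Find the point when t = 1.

P(t) = R + t·d
  = (1 + 2·1, 0 + 4·1, 4 + 1·1)
  = (1 + 2, 0 + 4, 4 + 1)
  = (3, 4, 5)

(3, 4, 5)


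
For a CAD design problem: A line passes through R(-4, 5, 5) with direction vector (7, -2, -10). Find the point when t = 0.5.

P(t) = R + t·d
  = (-4 + 7·0.5, 5 + (-2)·0.5, 5 + (-10)·0.5)
  = (-4 + 3.5, 5 - 1, 5 - 5)
  = (-0.5, 4, 0)

(-0.5, 4, 0)


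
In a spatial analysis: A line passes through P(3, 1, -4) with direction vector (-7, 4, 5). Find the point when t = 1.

P(t) = P + t·d
  = (3 + (-7)·1, 1 + 4·1, -4 + 5·1)
  = (3 - 7, 1 + 4, -4 + 5)
  = (-4, 5, 1)

(-4, 5, 1)


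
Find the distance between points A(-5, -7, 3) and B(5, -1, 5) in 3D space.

d = √[(x₂-x₁)² + (y₂-y₁)² + (z₂-z₁)²]
  = √[10² + 6² + 2²]
  = √[100 + 36 + 4]
  = √140
  ≈ 11.83

11.83


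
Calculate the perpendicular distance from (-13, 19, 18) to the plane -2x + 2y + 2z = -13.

distance = |a·x₀ + b·y₀ + c·z₀ - d| / √(a² + b² + c²)
  = |(-2)·(-13) + 2·19 + 2·18 - (-13)| / √((-2)² + 2² + 2²)
  = |26 + 38 + 36 + 13| / √(4 + 4 + 4)
  = |113| / √12
  = 113 / 3.464
  ≈ 32.62

32.62


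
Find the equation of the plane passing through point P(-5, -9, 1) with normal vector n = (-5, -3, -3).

The plane through P with normal n = (a, b, c) satisfies n·(r - P) = 0,
i.e. ax + by + cz = a·x₀ + b·y₀ + c·z₀.
d = (-5)·(-5) + (-3)·(-9) + (-3)·1
  = 25 + 27 - 3
  = 49
Equation: -5x - 3y - 3z = 49

-5x - 3y - 3z = 49


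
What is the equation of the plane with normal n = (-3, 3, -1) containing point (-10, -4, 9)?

The plane through P with normal n = (a, b, c) satisfies n·(r - P) = 0,
i.e. ax + by + cz = a·x₀ + b·y₀ + c·z₀.
d = (-3)·(-10) + 3·(-4) + (-1)·9
  = 30 - 12 - 9
  = 9
Equation: -3x + 3y - z = 9

-3x + 3y - z = 9


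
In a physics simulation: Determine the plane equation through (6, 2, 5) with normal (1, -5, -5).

The plane through P with normal n = (a, b, c) satisfies n·(r - P) = 0,
i.e. ax + by + cz = a·x₀ + b·y₀ + c·z₀.
d = 1·6 + (-5)·2 + (-5)·5
  = 6 - 10 - 25
  = -29
Equation: x - 5y - 5z = -29

x - 5y - 5z = -29


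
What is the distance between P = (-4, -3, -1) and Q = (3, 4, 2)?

d = √[(x₂-x₁)² + (y₂-y₁)² + (z₂-z₁)²]
  = √[7² + 7² + 3²]
  = √[49 + 49 + 9]
  = √107
  ≈ 10.34

10.34


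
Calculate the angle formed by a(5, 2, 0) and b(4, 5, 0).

a·b = 5·4 + 2·5 + 0·0 = 20 + 10 + 0 = 30
|a| = √(5² + 2² + 0²) = √29 ≈ 5.385
|b| = √(4² + 5² + 0²) = √41 ≈ 6.403
cos θ = (a·b)/(|a||b|) = 30/(5.385·6.403) ≈ 0.87
θ = arccos(0.87) ≈ 29.54°

29.54°


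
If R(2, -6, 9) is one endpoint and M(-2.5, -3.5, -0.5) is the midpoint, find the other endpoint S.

S = 2M - R
  = (2·(-2.5) - 2, 2·(-3.5) - (-6), 2·(-0.5) - 9)
  = (-5 - 2, -7 + 6, -1 - 9)
  = (-7, -1, -10)

(-7, -1, -10)


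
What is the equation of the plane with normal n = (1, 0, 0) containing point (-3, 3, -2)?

The plane through P with normal n = (a, b, c) satisfies n·(r - P) = 0,
i.e. ax + by + cz = a·x₀ + b·y₀ + c·z₀.
d = 1·(-3) + 0·3 + 0·(-2)
  = -3 + 0 + 0
  = -3
Equation: x = -3

x = -3


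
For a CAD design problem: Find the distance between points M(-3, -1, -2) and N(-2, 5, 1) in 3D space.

d = √[(x₂-x₁)² + (y₂-y₁)² + (z₂-z₁)²]
  = √[1² + 6² + 3²]
  = √[1 + 36 + 9]
  = √46
  ≈ 6.782

6.782


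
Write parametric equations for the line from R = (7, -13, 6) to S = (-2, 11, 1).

Direction vector d = S - R = (-2 - 7, 11 + 13, 1 - 6) = (-9, 24, -5)
Parametric form r = R + t·d:
x = 7 - 9t, y = -13 + 24t, z = 6 - 5t

x = 7 - 9t, y = -13 + 24t, z = 6 - 5t


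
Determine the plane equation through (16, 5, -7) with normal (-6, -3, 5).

The plane through P with normal n = (a, b, c) satisfies n·(r - P) = 0,
i.e. ax + by + cz = a·x₀ + b·y₀ + c·z₀.
d = (-6)·16 + (-3)·5 + 5·(-7)
  = -96 - 15 - 35
  = -146
Equation: -6x - 3y + 5z = -146

-6x - 3y + 5z = -146


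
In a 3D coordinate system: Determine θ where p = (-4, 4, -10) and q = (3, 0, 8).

p·q = (-4)·3 + 4·0 + (-10)·8 = -12 + 0 - 80 = -92
|p| = √((-4)² + 4² + (-10)²) = √132 ≈ 11.49
|q| = √(3² + 0² + 8²) = √73 ≈ 8.544
cos θ = (p·q)/(|p||q|) = -92/(11.49·8.544) ≈ -0.9372
θ = arccos(-0.9372) ≈ 159.6°

159.6°


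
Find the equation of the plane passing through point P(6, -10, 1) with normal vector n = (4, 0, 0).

The plane through P with normal n = (a, b, c) satisfies n·(r - P) = 0,
i.e. ax + by + cz = a·x₀ + b·y₀ + c·z₀.
d = 4·6 + 0·(-10) + 0·1
  = 24 + 0 + 0
  = 24
Equation: 4x = 24

4x = 24


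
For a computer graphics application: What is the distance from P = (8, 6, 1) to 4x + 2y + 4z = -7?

distance = |a·x₀ + b·y₀ + c·z₀ - d| / √(a² + b² + c²)
  = |4·8 + 2·6 + 4·1 - (-7)| / √(4² + 2² + 4²)
  = |32 + 12 + 4 + 7| / √(16 + 4 + 16)
  = |55| / √36
  = 55 / 6
  ≈ 9.167

9.167


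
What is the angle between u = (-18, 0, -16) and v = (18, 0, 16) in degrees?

u·v = (-18)·18 + 0·0 + (-16)·16 = -324 + 0 - 256 = -580
|u| = √((-18)² + 0² + (-16)²) = √580 ≈ 24.08
|v| = √(18² + 0² + 16²) = √580 ≈ 24.08
cos θ = (u·v)/(|u||v|) = -580/(24.08·24.08) ≈ -1
θ = arccos(-1) ≈ 180°

180°


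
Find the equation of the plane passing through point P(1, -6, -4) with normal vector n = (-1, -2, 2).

The plane through P with normal n = (a, b, c) satisfies n·(r - P) = 0,
i.e. ax + by + cz = a·x₀ + b·y₀ + c·z₀.
d = (-1)·1 + (-2)·(-6) + 2·(-4)
  = -1 + 12 - 8
  = 3
Equation: -x - 2y + 2z = 3

-x - 2y + 2z = 3


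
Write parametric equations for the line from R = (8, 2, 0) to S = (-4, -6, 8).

Direction vector d = S - R = (-4 - 8, -6 - 2, 8 + 0) = (-12, -8, 8)
Parametric form r = R + t·d:
x = 8 - 12t, y = 2 - 8t, z = 0 + 8t

x = 8 - 12t, y = 2 - 8t, z = 0 + 8t


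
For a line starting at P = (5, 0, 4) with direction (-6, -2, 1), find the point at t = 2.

P(t) = P + t·d
  = (5 + (-6)·2, 0 + (-2)·2, 4 + 1·2)
  = (5 - 12, 0 - 4, 4 + 2)
  = (-7, -4, 6)

(-7, -4, 6)


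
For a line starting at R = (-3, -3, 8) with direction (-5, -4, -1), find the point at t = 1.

P(t) = R + t·d
  = (-3 + (-5)·1, -3 + (-4)·1, 8 + (-1)·1)
  = (-3 - 5, -3 - 4, 8 - 1)
  = (-8, -7, 7)

(-8, -7, 7)


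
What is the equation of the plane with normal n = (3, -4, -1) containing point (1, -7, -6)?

The plane through P with normal n = (a, b, c) satisfies n·(r - P) = 0,
i.e. ax + by + cz = a·x₀ + b·y₀ + c·z₀.
d = 3·1 + (-4)·(-7) + (-1)·(-6)
  = 3 + 28 + 6
  = 37
Equation: 3x - 4y - z = 37

3x - 4y - z = 37


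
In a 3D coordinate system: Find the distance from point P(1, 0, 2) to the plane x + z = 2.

distance = |a·x₀ + b·y₀ + c·z₀ - d| / √(a² + b² + c²)
  = |1·1 + 0·0 + 1·2 - 2| / √(1² + 0² + 1²)
  = |1 + 0 + 2 - 2| / √(1 + 0 + 1)
  = |1| / √2
  = 1 / 1.414
  ≈ 0.7071

0.7071


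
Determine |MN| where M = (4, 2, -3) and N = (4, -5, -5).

d = √[(x₂-x₁)² + (y₂-y₁)² + (z₂-z₁)²]
  = √[0² + (-7)² + (-2)²]
  = √[0 + 49 + 4]
  = √53
  ≈ 7.28

7.28


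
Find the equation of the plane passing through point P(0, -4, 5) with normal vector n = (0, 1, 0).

The plane through P with normal n = (a, b, c) satisfies n·(r - P) = 0,
i.e. ax + by + cz = a·x₀ + b·y₀ + c·z₀.
d = 0·0 + 1·(-4) + 0·5
  = 0 - 4 + 0
  = -4
Equation: y = -4

y = -4


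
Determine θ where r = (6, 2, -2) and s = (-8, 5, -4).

r·s = 6·(-8) + 2·5 + (-2)·(-4) = -48 + 10 + 8 = -30
|r| = √(6² + 2² + (-2)²) = √44 ≈ 6.633
|s| = √((-8)² + 5² + (-4)²) = √105 ≈ 10.25
cos θ = (r·s)/(|r||s|) = -30/(6.633·10.25) ≈ -0.4414
θ = arccos(-0.4414) ≈ 116.2°

116.2°


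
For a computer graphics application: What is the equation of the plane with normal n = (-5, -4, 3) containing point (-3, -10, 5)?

The plane through P with normal n = (a, b, c) satisfies n·(r - P) = 0,
i.e. ax + by + cz = a·x₀ + b·y₀ + c·z₀.
d = (-5)·(-3) + (-4)·(-10) + 3·5
  = 15 + 40 + 15
  = 70
Equation: -5x - 4y + 3z = 70

-5x - 4y + 3z = 70


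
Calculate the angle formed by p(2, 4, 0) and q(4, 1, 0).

p·q = 2·4 + 4·1 + 0·0 = 8 + 4 + 0 = 12
|p| = √(2² + 4² + 0²) = √20 ≈ 4.472
|q| = √(4² + 1² + 0²) = √17 ≈ 4.123
cos θ = (p·q)/(|p||q|) = 12/(4.472·4.123) ≈ 0.6508
θ = arccos(0.6508) ≈ 49.4°

49.4°


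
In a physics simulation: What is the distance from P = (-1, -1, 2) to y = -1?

distance = |a·x₀ + b·y₀ + c·z₀ - d| / √(a² + b² + c²)
  = |0·(-1) + 1·(-1) + 0·2 - (-1)| / √(0² + 1² + 0²)
  = |0 - 1 + 0 + 1| / √(0 + 1 + 0)
  = |0| / √1
  = 0 / 1
  ≈ 0

0


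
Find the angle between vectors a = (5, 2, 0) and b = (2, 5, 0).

a·b = 5·2 + 2·5 + 0·0 = 10 + 10 + 0 = 20
|a| = √(5² + 2² + 0²) = √29 ≈ 5.385
|b| = √(2² + 5² + 0²) = √29 ≈ 5.385
cos θ = (a·b)/(|a||b|) = 20/(5.385·5.385) ≈ 0.6897
θ = arccos(0.6897) ≈ 46.4°

46.4°


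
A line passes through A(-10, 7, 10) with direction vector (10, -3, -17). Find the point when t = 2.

P(t) = A + t·d
  = (-10 + 10·2, 7 + (-3)·2, 10 + (-17)·2)
  = (-10 + 20, 7 - 6, 10 - 34)
  = (10, 1, -24)

(10, 1, -24)


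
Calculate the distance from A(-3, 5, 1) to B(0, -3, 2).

d = √[(x₂-x₁)² + (y₂-y₁)² + (z₂-z₁)²]
  = √[3² + (-8)² + 1²]
  = √[9 + 64 + 1]
  = √74
  ≈ 8.602

8.602


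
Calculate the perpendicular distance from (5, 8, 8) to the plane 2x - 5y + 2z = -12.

distance = |a·x₀ + b·y₀ + c·z₀ - d| / √(a² + b² + c²)
  = |2·5 + (-5)·8 + 2·8 - (-12)| / √(2² + (-5)² + 2²)
  = |10 - 40 + 16 + 12| / √(4 + 25 + 4)
  = |-2| / √33
  = 2 / 5.745
  ≈ 0.3482

0.3482


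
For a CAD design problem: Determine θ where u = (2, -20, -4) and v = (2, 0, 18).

u·v = 2·2 + (-20)·0 + (-4)·18 = 4 + 0 - 72 = -68
|u| = √(2² + (-20)² + (-4)²) = √420 ≈ 20.49
|v| = √(2² + 0² + 18²) = √328 ≈ 18.11
cos θ = (u·v)/(|u||v|) = -68/(20.49·18.11) ≈ -0.1832
θ = arccos(-0.1832) ≈ 100.6°

100.6°


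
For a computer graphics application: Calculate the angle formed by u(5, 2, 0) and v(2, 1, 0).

u·v = 5·2 + 2·1 + 0·0 = 10 + 2 + 0 = 12
|u| = √(5² + 2² + 0²) = √29 ≈ 5.385
|v| = √(2² + 1² + 0²) = √5 ≈ 2.236
cos θ = (u·v)/(|u||v|) = 12/(5.385·2.236) ≈ 0.9965
θ = arccos(0.9965) ≈ 4.764°

4.764°


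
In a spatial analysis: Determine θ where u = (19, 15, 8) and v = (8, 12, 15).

u·v = 19·8 + 15·12 + 8·15 = 152 + 180 + 120 = 452
|u| = √(19² + 15² + 8²) = √650 ≈ 25.5
|v| = √(8² + 12² + 15²) = √433 ≈ 20.81
cos θ = (u·v)/(|u||v|) = 452/(25.5·20.81) ≈ 0.852
θ = arccos(0.852) ≈ 31.57°

31.57°


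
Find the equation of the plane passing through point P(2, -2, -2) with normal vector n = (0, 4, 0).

The plane through P with normal n = (a, b, c) satisfies n·(r - P) = 0,
i.e. ax + by + cz = a·x₀ + b·y₀ + c·z₀.
d = 0·2 + 4·(-2) + 0·(-2)
  = 0 - 8 + 0
  = -8
Equation: 4y = -8

4y = -8


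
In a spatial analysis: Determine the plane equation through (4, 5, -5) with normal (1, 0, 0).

The plane through P with normal n = (a, b, c) satisfies n·(r - P) = 0,
i.e. ax + by + cz = a·x₀ + b·y₀ + c·z₀.
d = 1·4 + 0·5 + 0·(-5)
  = 4 + 0 + 0
  = 4
Equation: x = 4

x = 4


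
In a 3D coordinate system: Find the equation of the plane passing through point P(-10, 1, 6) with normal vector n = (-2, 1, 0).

The plane through P with normal n = (a, b, c) satisfies n·(r - P) = 0,
i.e. ax + by + cz = a·x₀ + b·y₀ + c·z₀.
d = (-2)·(-10) + 1·1 + 0·6
  = 20 + 1 + 0
  = 21
Equation: -2x + y = 21

-2x + y = 21


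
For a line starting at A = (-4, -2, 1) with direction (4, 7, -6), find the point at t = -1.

P(t) = A + t·d
  = (-4 + 4·(-1), -2 + 7·(-1), 1 + (-6)·(-1))
  = (-4 - 4, -2 - 7, 1 + 6)
  = (-8, -9, 7)

(-8, -9, 7)


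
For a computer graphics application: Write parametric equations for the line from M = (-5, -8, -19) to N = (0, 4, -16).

Direction vector d = N - M = (0 + 5, 4 + 8, -16 + 19) = (5, 12, 3)
Parametric form r = M + t·d:
x = -5 + 5t, y = -8 + 12t, z = -19 + 3t

x = -5 + 5t, y = -8 + 12t, z = -19 + 3t


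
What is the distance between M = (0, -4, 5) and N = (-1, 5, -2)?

d = √[(x₂-x₁)² + (y₂-y₁)² + (z₂-z₁)²]
  = √[(-1)² + 9² + (-7)²]
  = √[1 + 81 + 49]
  = √131
  ≈ 11.45

11.45


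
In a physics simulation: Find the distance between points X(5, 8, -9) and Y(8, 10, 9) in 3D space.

d = √[(x₂-x₁)² + (y₂-y₁)² + (z₂-z₁)²]
  = √[3² + 2² + 18²]
  = √[9 + 4 + 324]
  = √337
  ≈ 18.36

18.36


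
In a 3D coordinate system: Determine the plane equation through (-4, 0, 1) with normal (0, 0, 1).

The plane through P with normal n = (a, b, c) satisfies n·(r - P) = 0,
i.e. ax + by + cz = a·x₀ + b·y₀ + c·z₀.
d = 0·(-4) + 0·0 + 1·1
  = 0 + 0 + 1
  = 1
Equation: z = 1

z = 1


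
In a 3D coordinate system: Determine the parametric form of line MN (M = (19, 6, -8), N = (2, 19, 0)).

Direction vector d = N - M = (2 - 19, 19 - 6, 0 + 8) = (-17, 13, 8)
Parametric form r = M + t·d:
x = 19 - 17t, y = 6 + 13t, z = -8 + 8t

x = 19 - 17t, y = 6 + 13t, z = -8 + 8t


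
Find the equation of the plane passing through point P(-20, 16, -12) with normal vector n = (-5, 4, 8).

The plane through P with normal n = (a, b, c) satisfies n·(r - P) = 0,
i.e. ax + by + cz = a·x₀ + b·y₀ + c·z₀.
d = (-5)·(-20) + 4·16 + 8·(-12)
  = 100 + 64 - 96
  = 68
Equation: -5x + 4y + 8z = 68

-5x + 4y + 8z = 68


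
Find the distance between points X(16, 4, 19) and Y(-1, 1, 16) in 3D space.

d = √[(x₂-x₁)² + (y₂-y₁)² + (z₂-z₁)²]
  = √[(-17)² + (-3)² + (-3)²]
  = √[289 + 9 + 9]
  = √307
  ≈ 17.52

17.52


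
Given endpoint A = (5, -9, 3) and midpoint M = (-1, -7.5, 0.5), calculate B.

B = 2M - A
  = (2·(-1) - 5, 2·(-7.5) - (-9), 2·0.5 - 3)
  = (-2 - 5, -15 + 9, 1 - 3)
  = (-7, -6, -2)

(-7, -6, -2)


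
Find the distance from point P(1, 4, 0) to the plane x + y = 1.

distance = |a·x₀ + b·y₀ + c·z₀ - d| / √(a² + b² + c²)
  = |1·1 + 1·4 + 0·0 - 1| / √(1² + 1² + 0²)
  = |1 + 4 + 0 - 1| / √(1 + 1 + 0)
  = |4| / √2
  = 4 / 1.414
  ≈ 2.828

2.828


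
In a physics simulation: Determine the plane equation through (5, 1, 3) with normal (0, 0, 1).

The plane through P with normal n = (a, b, c) satisfies n·(r - P) = 0,
i.e. ax + by + cz = a·x₀ + b·y₀ + c·z₀.
d = 0·5 + 0·1 + 1·3
  = 0 + 0 + 3
  = 3
Equation: z = 3

z = 3


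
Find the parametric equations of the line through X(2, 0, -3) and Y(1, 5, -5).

Direction vector d = Y - X = (1 - 2, 5 + 0, -5 + 3) = (-1, 5, -2)
Parametric form r = X + t·d:
x = 2 - t, y = 0 + 5t, z = -3 - 2t

x = 2 - t, y = 0 + 5t, z = -3 - 2t


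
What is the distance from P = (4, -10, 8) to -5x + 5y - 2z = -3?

distance = |a·x₀ + b·y₀ + c·z₀ - d| / √(a² + b² + c²)
  = |(-5)·4 + 5·(-10) + (-2)·8 - (-3)| / √((-5)² + 5² + (-2)²)
  = |-20 - 50 - 16 + 3| / √(25 + 25 + 4)
  = |-83| / √54
  = 83 / 7.348
  ≈ 11.29

11.29


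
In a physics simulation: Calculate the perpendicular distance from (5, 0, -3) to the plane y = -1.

distance = |a·x₀ + b·y₀ + c·z₀ - d| / √(a² + b² + c²)
  = |0·5 + 1·0 + 0·(-3) - (-1)| / √(0² + 1² + 0²)
  = |0 + 0 + 0 + 1| / √(0 + 1 + 0)
  = |1| / √1
  = 1 / 1
  ≈ 1

1


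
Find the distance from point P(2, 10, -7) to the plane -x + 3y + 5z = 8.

distance = |a·x₀ + b·y₀ + c·z₀ - d| / √(a² + b² + c²)
  = |(-1)·2 + 3·10 + 5·(-7) - 8| / √((-1)² + 3² + 5²)
  = |-2 + 30 - 35 - 8| / √(1 + 9 + 25)
  = |-15| / √35
  = 15 / 5.916
  ≈ 2.535

2.535


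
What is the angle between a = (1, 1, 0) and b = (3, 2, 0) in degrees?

a·b = 1·3 + 1·2 + 0·0 = 3 + 2 + 0 = 5
|a| = √(1² + 1² + 0²) = √2 ≈ 1.414
|b| = √(3² + 2² + 0²) = √13 ≈ 3.606
cos θ = (a·b)/(|a||b|) = 5/(1.414·3.606) ≈ 0.9806
θ = arccos(0.9806) ≈ 11.31°

11.31°


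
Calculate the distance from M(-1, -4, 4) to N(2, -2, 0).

d = √[(x₂-x₁)² + (y₂-y₁)² + (z₂-z₁)²]
  = √[3² + 2² + (-4)²]
  = √[9 + 4 + 16]
  = √29
  ≈ 5.385

5.385


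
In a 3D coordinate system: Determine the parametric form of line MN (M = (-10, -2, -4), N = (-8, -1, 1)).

Direction vector d = N - M = (-8 + 10, -1 + 2, 1 + 4) = (2, 1, 5)
Parametric form r = M + t·d:
x = -10 + 2t, y = -2 + t, z = -4 + 5t

x = -10 + 2t, y = -2 + t, z = -4 + 5t


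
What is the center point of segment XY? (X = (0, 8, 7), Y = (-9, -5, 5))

M = ((x₁+x₂)/2, (y₁+y₂)/2, (z₁+z₂)/2)
  = ((0 - 9)/2, (8 - 5)/2, (7 + 5)/2)
  = (-9/2, 3/2, 12/2)
  = (-4.5, 1.5, 6)

(-4.5, 1.5, 6)


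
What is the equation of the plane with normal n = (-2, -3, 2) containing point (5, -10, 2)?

The plane through P with normal n = (a, b, c) satisfies n·(r - P) = 0,
i.e. ax + by + cz = a·x₀ + b·y₀ + c·z₀.
d = (-2)·5 + (-3)·(-10) + 2·2
  = -10 + 30 + 4
  = 24
Equation: -2x - 3y + 2z = 24

-2x - 3y + 2z = 24


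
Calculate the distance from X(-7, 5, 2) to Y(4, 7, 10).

d = √[(x₂-x₁)² + (y₂-y₁)² + (z₂-z₁)²]
  = √[11² + 2² + 8²]
  = √[121 + 4 + 64]
  = √189
  ≈ 13.75

13.75


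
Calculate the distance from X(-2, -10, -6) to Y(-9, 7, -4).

d = √[(x₂-x₁)² + (y₂-y₁)² + (z₂-z₁)²]
  = √[(-7)² + 17² + 2²]
  = √[49 + 289 + 4]
  = √342
  ≈ 18.49

18.49


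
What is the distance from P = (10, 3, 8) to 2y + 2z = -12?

distance = |a·x₀ + b·y₀ + c·z₀ - d| / √(a² + b² + c²)
  = |0·10 + 2·3 + 2·8 - (-12)| / √(0² + 2² + 2²)
  = |0 + 6 + 16 + 12| / √(0 + 4 + 4)
  = |34| / √8
  = 34 / 2.828
  ≈ 12.02

12.02


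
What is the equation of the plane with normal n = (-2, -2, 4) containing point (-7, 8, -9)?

The plane through P with normal n = (a, b, c) satisfies n·(r - P) = 0,
i.e. ax + by + cz = a·x₀ + b·y₀ + c·z₀.
d = (-2)·(-7) + (-2)·8 + 4·(-9)
  = 14 - 16 - 36
  = -38
Equation: -2x - 2y + 4z = -38

-2x - 2y + 4z = -38


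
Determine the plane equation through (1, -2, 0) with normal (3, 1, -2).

The plane through P with normal n = (a, b, c) satisfies n·(r - P) = 0,
i.e. ax + by + cz = a·x₀ + b·y₀ + c·z₀.
d = 3·1 + 1·(-2) + (-2)·0
  = 3 - 2 + 0
  = 1
Equation: 3x + y - 2z = 1

3x + y - 2z = 1


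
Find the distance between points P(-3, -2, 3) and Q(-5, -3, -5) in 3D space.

d = √[(x₂-x₁)² + (y₂-y₁)² + (z₂-z₁)²]
  = √[(-2)² + (-1)² + (-8)²]
  = √[4 + 1 + 64]
  = √69
  ≈ 8.307

8.307


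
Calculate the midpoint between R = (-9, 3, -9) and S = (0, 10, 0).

M = ((x₁+x₂)/2, (y₁+y₂)/2, (z₁+z₂)/2)
  = ((-9 + 0)/2, (3 + 10)/2, (-9 + 0)/2)
  = (-9/2, 13/2, -9/2)
  = (-4.5, 6.5, -4.5)

(-4.5, 6.5, -4.5)


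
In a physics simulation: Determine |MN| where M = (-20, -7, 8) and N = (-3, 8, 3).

d = √[(x₂-x₁)² + (y₂-y₁)² + (z₂-z₁)²]
  = √[17² + 15² + (-5)²]
  = √[289 + 225 + 25]
  = √539
  ≈ 23.22

23.22


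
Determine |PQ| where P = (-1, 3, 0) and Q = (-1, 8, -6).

d = √[(x₂-x₁)² + (y₂-y₁)² + (z₂-z₁)²]
  = √[0² + 5² + (-6)²]
  = √[0 + 25 + 36]
  = √61
  ≈ 7.81

7.81


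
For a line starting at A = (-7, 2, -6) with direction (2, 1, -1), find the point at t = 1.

P(t) = A + t·d
  = (-7 + 2·1, 2 + 1·1, -6 + (-1)·1)
  = (-7 + 2, 2 + 1, -6 - 1)
  = (-5, 3, -7)

(-5, 3, -7)


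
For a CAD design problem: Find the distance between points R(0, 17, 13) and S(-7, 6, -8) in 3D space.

d = √[(x₂-x₁)² + (y₂-y₁)² + (z₂-z₁)²]
  = √[(-7)² + (-11)² + (-21)²]
  = √[49 + 121 + 441]
  = √611
  ≈ 24.72

24.72


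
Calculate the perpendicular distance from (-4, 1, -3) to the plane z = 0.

distance = |a·x₀ + b·y₀ + c·z₀ - d| / √(a² + b² + c²)
  = |0·(-4) + 0·1 + 1·(-3) - 0| / √(0² + 0² + 1²)
  = |0 + 0 - 3 + 0| / √(0 + 0 + 1)
  = |-3| / √1
  = 3 / 1
  ≈ 3

3


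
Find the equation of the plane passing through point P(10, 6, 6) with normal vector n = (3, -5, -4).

The plane through P with normal n = (a, b, c) satisfies n·(r - P) = 0,
i.e. ax + by + cz = a·x₀ + b·y₀ + c·z₀.
d = 3·10 + (-5)·6 + (-4)·6
  = 30 - 30 - 24
  = -24
Equation: 3x - 5y - 4z = -24

3x - 5y - 4z = -24


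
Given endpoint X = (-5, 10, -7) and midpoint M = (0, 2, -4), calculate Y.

Y = 2M - X
  = (2·0 - (-5), 2·2 - 10, 2·(-4) - (-7))
  = (0 + 5, 4 - 10, -8 + 7)
  = (5, -6, -1)

(5, -6, -1)


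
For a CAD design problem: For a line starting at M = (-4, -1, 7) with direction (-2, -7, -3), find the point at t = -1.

P(t) = M + t·d
  = (-4 + (-2)·(-1), -1 + (-7)·(-1), 7 + (-3)·(-1))
  = (-4 + 2, -1 + 7, 7 + 3)
  = (-2, 6, 10)

(-2, 6, 10)


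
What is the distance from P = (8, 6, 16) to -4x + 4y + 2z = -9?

distance = |a·x₀ + b·y₀ + c·z₀ - d| / √(a² + b² + c²)
  = |(-4)·8 + 4·6 + 2·16 - (-9)| / √((-4)² + 4² + 2²)
  = |-32 + 24 + 32 + 9| / √(16 + 16 + 4)
  = |33| / √36
  = 33 / 6
  ≈ 5.5

5.5


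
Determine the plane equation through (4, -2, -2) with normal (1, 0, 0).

The plane through P with normal n = (a, b, c) satisfies n·(r - P) = 0,
i.e. ax + by + cz = a·x₀ + b·y₀ + c·z₀.
d = 1·4 + 0·(-2) + 0·(-2)
  = 4 + 0 + 0
  = 4
Equation: x = 4

x = 4


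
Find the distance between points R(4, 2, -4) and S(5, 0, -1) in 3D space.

d = √[(x₂-x₁)² + (y₂-y₁)² + (z₂-z₁)²]
  = √[1² + (-2)² + 3²]
  = √[1 + 4 + 9]
  = √14
  ≈ 3.742

3.742


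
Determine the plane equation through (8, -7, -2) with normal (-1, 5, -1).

The plane through P with normal n = (a, b, c) satisfies n·(r - P) = 0,
i.e. ax + by + cz = a·x₀ + b·y₀ + c·z₀.
d = (-1)·8 + 5·(-7) + (-1)·(-2)
  = -8 - 35 + 2
  = -41
Equation: -x + 5y - z = -41

-x + 5y - z = -41


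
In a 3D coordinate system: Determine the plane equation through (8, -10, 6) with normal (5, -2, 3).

The plane through P with normal n = (a, b, c) satisfies n·(r - P) = 0,
i.e. ax + by + cz = a·x₀ + b·y₀ + c·z₀.
d = 5·8 + (-2)·(-10) + 3·6
  = 40 + 20 + 18
  = 78
Equation: 5x - 2y + 3z = 78

5x - 2y + 3z = 78


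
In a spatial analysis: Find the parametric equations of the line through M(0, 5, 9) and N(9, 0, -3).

Direction vector d = N - M = (9 + 0, 0 - 5, -3 - 9) = (9, -5, -12)
Parametric form r = M + t·d:
x = 0 + 9t, y = 5 - 5t, z = 9 - 12t

x = 0 + 9t, y = 5 - 5t, z = 9 - 12t


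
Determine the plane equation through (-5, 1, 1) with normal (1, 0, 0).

The plane through P with normal n = (a, b, c) satisfies n·(r - P) = 0,
i.e. ax + by + cz = a·x₀ + b·y₀ + c·z₀.
d = 1·(-5) + 0·1 + 0·1
  = -5 + 0 + 0
  = -5
Equation: x = -5

x = -5


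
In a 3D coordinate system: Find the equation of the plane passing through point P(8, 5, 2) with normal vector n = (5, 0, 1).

The plane through P with normal n = (a, b, c) satisfies n·(r - P) = 0,
i.e. ax + by + cz = a·x₀ + b·y₀ + c·z₀.
d = 5·8 + 0·5 + 1·2
  = 40 + 0 + 2
  = 42
Equation: 5x + z = 42

5x + z = 42


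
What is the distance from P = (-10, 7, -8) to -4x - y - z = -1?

distance = |a·x₀ + b·y₀ + c·z₀ - d| / √(a² + b² + c²)
  = |(-4)·(-10) + (-1)·7 + (-1)·(-8) - (-1)| / √((-4)² + (-1)² + (-1)²)
  = |40 - 7 + 8 + 1| / √(16 + 1 + 1)
  = |42| / √18
  = 42 / 4.243
  ≈ 9.899

9.899


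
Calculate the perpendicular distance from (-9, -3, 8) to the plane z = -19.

distance = |a·x₀ + b·y₀ + c·z₀ - d| / √(a² + b² + c²)
  = |0·(-9) + 0·(-3) + 1·8 - (-19)| / √(0² + 0² + 1²)
  = |0 + 0 + 8 + 19| / √(0 + 0 + 1)
  = |27| / √1
  = 27 / 1
  ≈ 27

27


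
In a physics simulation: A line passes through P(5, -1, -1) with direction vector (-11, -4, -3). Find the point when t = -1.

P(t) = P + t·d
  = (5 + (-11)·(-1), -1 + (-4)·(-1), -1 + (-3)·(-1))
  = (5 + 11, -1 + 4, -1 + 3)
  = (16, 3, 2)

(16, 3, 2)


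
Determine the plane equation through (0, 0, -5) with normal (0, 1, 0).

The plane through P with normal n = (a, b, c) satisfies n·(r - P) = 0,
i.e. ax + by + cz = a·x₀ + b·y₀ + c·z₀.
d = 0·0 + 1·0 + 0·(-5)
  = 0 + 0 + 0
  = 0
Equation: y = 0

y = 0


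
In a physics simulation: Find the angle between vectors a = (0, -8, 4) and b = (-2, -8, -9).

a·b = 0·(-2) + (-8)·(-8) + 4·(-9) = 0 + 64 - 36 = 28
|a| = √(0² + (-8)² + 4²) = √80 ≈ 8.944
|b| = √((-2)² + (-8)² + (-9)²) = √149 ≈ 12.21
cos θ = (a·b)/(|a||b|) = 28/(8.944·12.21) ≈ 0.2565
θ = arccos(0.2565) ≈ 75.14°

75.14°


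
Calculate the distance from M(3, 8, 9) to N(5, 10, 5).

d = √[(x₂-x₁)² + (y₂-y₁)² + (z₂-z₁)²]
  = √[2² + 2² + (-4)²]
  = √[4 + 4 + 16]
  = √24
  ≈ 4.899

4.899


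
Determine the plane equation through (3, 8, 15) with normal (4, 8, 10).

The plane through P with normal n = (a, b, c) satisfies n·(r - P) = 0,
i.e. ax + by + cz = a·x₀ + b·y₀ + c·z₀.
d = 4·3 + 8·8 + 10·15
  = 12 + 64 + 150
  = 226
Equation: 4x + 8y + 10z = 226

4x + 8y + 10z = 226


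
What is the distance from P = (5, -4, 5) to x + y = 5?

distance = |a·x₀ + b·y₀ + c·z₀ - d| / √(a² + b² + c²)
  = |1·5 + 1·(-4) + 0·5 - 5| / √(1² + 1² + 0²)
  = |5 - 4 + 0 - 5| / √(1 + 1 + 0)
  = |-4| / √2
  = 4 / 1.414
  ≈ 2.828

2.828


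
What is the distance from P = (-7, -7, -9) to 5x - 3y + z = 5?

distance = |a·x₀ + b·y₀ + c·z₀ - d| / √(a² + b² + c²)
  = |5·(-7) + (-3)·(-7) + 1·(-9) - 5| / √(5² + (-3)² + 1²)
  = |-35 + 21 - 9 - 5| / √(25 + 9 + 1)
  = |-28| / √35
  = 28 / 5.916
  ≈ 4.733

4.733


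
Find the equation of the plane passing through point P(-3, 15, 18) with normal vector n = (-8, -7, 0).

The plane through P with normal n = (a, b, c) satisfies n·(r - P) = 0,
i.e. ax + by + cz = a·x₀ + b·y₀ + c·z₀.
d = (-8)·(-3) + (-7)·15 + 0·18
  = 24 - 105 + 0
  = -81
Equation: -8x - 7y = -81

-8x - 7y = -81


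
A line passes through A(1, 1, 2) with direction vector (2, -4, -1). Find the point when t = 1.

P(t) = A + t·d
  = (1 + 2·1, 1 + (-4)·1, 2 + (-1)·1)
  = (1 + 2, 1 - 4, 2 - 1)
  = (3, -3, 1)

(3, -3, 1)


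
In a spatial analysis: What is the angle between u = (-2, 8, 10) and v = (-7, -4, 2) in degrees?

u·v = (-2)·(-7) + 8·(-4) + 10·2 = 14 - 32 + 20 = 2
|u| = √((-2)² + 8² + 10²) = √168 ≈ 12.96
|v| = √((-7)² + (-4)² + 2²) = √69 ≈ 8.307
cos θ = (u·v)/(|u||v|) = 2/(12.96·8.307) ≈ 0.01858
θ = arccos(0.01858) ≈ 88.94°

88.94°


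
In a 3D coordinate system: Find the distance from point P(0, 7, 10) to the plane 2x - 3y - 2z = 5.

distance = |a·x₀ + b·y₀ + c·z₀ - d| / √(a² + b² + c²)
  = |2·0 + (-3)·7 + (-2)·10 - 5| / √(2² + (-3)² + (-2)²)
  = |0 - 21 - 20 - 5| / √(4 + 9 + 4)
  = |-46| / √17
  = 46 / 4.123
  ≈ 11.16

11.16


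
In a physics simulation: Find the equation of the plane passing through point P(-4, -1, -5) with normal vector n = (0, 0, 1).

The plane through P with normal n = (a, b, c) satisfies n·(r - P) = 0,
i.e. ax + by + cz = a·x₀ + b·y₀ + c·z₀.
d = 0·(-4) + 0·(-1) + 1·(-5)
  = 0 + 0 - 5
  = -5
Equation: z = -5

z = -5


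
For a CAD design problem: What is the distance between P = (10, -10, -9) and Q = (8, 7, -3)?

d = √[(x₂-x₁)² + (y₂-y₁)² + (z₂-z₁)²]
  = √[(-2)² + 17² + 6²]
  = √[4 + 289 + 36]
  = √329
  ≈ 18.14

18.14


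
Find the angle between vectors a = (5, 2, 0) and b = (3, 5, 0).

a·b = 5·3 + 2·5 + 0·0 = 15 + 10 + 0 = 25
|a| = √(5² + 2² + 0²) = √29 ≈ 5.385
|b| = √(3² + 5² + 0²) = √34 ≈ 5.831
cos θ = (a·b)/(|a||b|) = 25/(5.385·5.831) ≈ 0.7962
θ = arccos(0.7962) ≈ 37.23°

37.23°


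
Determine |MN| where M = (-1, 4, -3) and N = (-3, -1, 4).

d = √[(x₂-x₁)² + (y₂-y₁)² + (z₂-z₁)²]
  = √[(-2)² + (-5)² + 7²]
  = √[4 + 25 + 49]
  = √78
  ≈ 8.832

8.832


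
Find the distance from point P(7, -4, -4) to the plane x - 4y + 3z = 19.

distance = |a·x₀ + b·y₀ + c·z₀ - d| / √(a² + b² + c²)
  = |1·7 + (-4)·(-4) + 3·(-4) - 19| / √(1² + (-4)² + 3²)
  = |7 + 16 - 12 - 19| / √(1 + 16 + 9)
  = |-8| / √26
  = 8 / 5.099
  ≈ 1.569

1.569


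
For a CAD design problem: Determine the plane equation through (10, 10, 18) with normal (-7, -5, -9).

The plane through P with normal n = (a, b, c) satisfies n·(r - P) = 0,
i.e. ax + by + cz = a·x₀ + b·y₀ + c·z₀.
d = (-7)·10 + (-5)·10 + (-9)·18
  = -70 - 50 - 162
  = -282
Equation: -7x - 5y - 9z = -282

-7x - 5y - 9z = -282


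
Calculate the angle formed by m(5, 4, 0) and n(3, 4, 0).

m·n = 5·3 + 4·4 + 0·0 = 15 + 16 + 0 = 31
|m| = √(5² + 4² + 0²) = √41 ≈ 6.403
|n| = √(3² + 4² + 0²) = √25 ≈ 5
cos θ = (m·n)/(|m||n|) = 31/(6.403·5) ≈ 0.9683
θ = arccos(0.9683) ≈ 14.47°

14.47°


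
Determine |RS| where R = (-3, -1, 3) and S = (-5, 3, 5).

d = √[(x₂-x₁)² + (y₂-y₁)² + (z₂-z₁)²]
  = √[(-2)² + 4² + 2²]
  = √[4 + 16 + 4]
  = √24
  ≈ 4.899

4.899


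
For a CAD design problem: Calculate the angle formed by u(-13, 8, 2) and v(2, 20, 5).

u·v = (-13)·2 + 8·20 + 2·5 = -26 + 160 + 10 = 144
|u| = √((-13)² + 8² + 2²) = √237 ≈ 15.39
|v| = √(2² + 20² + 5²) = √429 ≈ 20.71
cos θ = (u·v)/(|u||v|) = 144/(15.39·20.71) ≈ 0.4516
θ = arccos(0.4516) ≈ 63.15°

63.15°


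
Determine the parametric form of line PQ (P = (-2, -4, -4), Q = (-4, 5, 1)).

Direction vector d = Q - P = (-4 + 2, 5 + 4, 1 + 4) = (-2, 9, 5)
Parametric form r = P + t·d:
x = -2 - 2t, y = -4 + 9t, z = -4 + 5t

x = -2 - 2t, y = -4 + 9t, z = -4 + 5t


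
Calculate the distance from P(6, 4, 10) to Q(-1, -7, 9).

d = √[(x₂-x₁)² + (y₂-y₁)² + (z₂-z₁)²]
  = √[(-7)² + (-11)² + (-1)²]
  = √[49 + 121 + 1]
  = √171
  ≈ 13.08

13.08


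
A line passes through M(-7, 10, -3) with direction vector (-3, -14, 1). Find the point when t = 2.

P(t) = M + t·d
  = (-7 + (-3)·2, 10 + (-14)·2, -3 + 1·2)
  = (-7 - 6, 10 - 28, -3 + 2)
  = (-13, -18, -1)

(-13, -18, -1)


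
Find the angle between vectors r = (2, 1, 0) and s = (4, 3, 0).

r·s = 2·4 + 1·3 + 0·0 = 8 + 3 + 0 = 11
|r| = √(2² + 1² + 0²) = √5 ≈ 2.236
|s| = √(4² + 3² + 0²) = √25 ≈ 5
cos θ = (r·s)/(|r||s|) = 11/(2.236·5) ≈ 0.9839
θ = arccos(0.9839) ≈ 10.3°

10.3°


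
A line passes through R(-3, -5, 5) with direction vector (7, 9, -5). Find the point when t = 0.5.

P(t) = R + t·d
  = (-3 + 7·0.5, -5 + 9·0.5, 5 + (-5)·0.5)
  = (-3 + 3.5, -5 + 4.5, 5 - 2.5)
  = (0.5, -0.5, 2.5)

(0.5, -0.5, 2.5)


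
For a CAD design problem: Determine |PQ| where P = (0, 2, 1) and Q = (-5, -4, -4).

d = √[(x₂-x₁)² + (y₂-y₁)² + (z₂-z₁)²]
  = √[(-5)² + (-6)² + (-5)²]
  = √[25 + 36 + 25]
  = √86
  ≈ 9.274

9.274


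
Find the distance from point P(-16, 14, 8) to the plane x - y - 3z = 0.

distance = |a·x₀ + b·y₀ + c·z₀ - d| / √(a² + b² + c²)
  = |1·(-16) + (-1)·14 + (-3)·8 - 0| / √(1² + (-1)² + (-3)²)
  = |-16 - 14 - 24 + 0| / √(1 + 1 + 9)
  = |-54| / √11
  = 54 / 3.317
  ≈ 16.28

16.28


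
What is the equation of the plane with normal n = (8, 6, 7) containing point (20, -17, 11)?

The plane through P with normal n = (a, b, c) satisfies n·(r - P) = 0,
i.e. ax + by + cz = a·x₀ + b·y₀ + c·z₀.
d = 8·20 + 6·(-17) + 7·11
  = 160 - 102 + 77
  = 135
Equation: 8x + 6y + 7z = 135

8x + 6y + 7z = 135


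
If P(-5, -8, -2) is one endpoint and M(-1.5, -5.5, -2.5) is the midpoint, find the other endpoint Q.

Q = 2M - P
  = (2·(-1.5) - (-5), 2·(-5.5) - (-8), 2·(-2.5) - (-2))
  = (-3 + 5, -11 + 8, -5 + 2)
  = (2, -3, -3)

(2, -3, -3)


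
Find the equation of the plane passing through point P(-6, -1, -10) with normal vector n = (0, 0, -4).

The plane through P with normal n = (a, b, c) satisfies n·(r - P) = 0,
i.e. ax + by + cz = a·x₀ + b·y₀ + c·z₀.
d = 0·(-6) + 0·(-1) + (-4)·(-10)
  = 0 + 0 + 40
  = 40
Equation: -4z = 40

-4z = 40


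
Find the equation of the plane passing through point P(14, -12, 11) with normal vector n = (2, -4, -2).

The plane through P with normal n = (a, b, c) satisfies n·(r - P) = 0,
i.e. ax + by + cz = a·x₀ + b·y₀ + c·z₀.
d = 2·14 + (-4)·(-12) + (-2)·11
  = 28 + 48 - 22
  = 54
Equation: 2x - 4y - 2z = 54

2x - 4y - 2z = 54


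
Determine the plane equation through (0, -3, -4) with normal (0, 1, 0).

The plane through P with normal n = (a, b, c) satisfies n·(r - P) = 0,
i.e. ax + by + cz = a·x₀ + b·y₀ + c·z₀.
d = 0·0 + 1·(-3) + 0·(-4)
  = 0 - 3 + 0
  = -3
Equation: y = -3

y = -3


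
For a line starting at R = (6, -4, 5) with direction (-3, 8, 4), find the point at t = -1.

P(t) = R + t·d
  = (6 + (-3)·(-1), -4 + 8·(-1), 5 + 4·(-1))
  = (6 + 3, -4 - 8, 5 - 4)
  = (9, -12, 1)

(9, -12, 1)


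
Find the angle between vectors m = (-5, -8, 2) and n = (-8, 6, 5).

m·n = (-5)·(-8) + (-8)·6 + 2·5 = 40 - 48 + 10 = 2
|m| = √((-5)² + (-8)² + 2²) = √93 ≈ 9.644
|n| = √((-8)² + 6² + 5²) = √125 ≈ 11.18
cos θ = (m·n)/(|m||n|) = 2/(9.644·11.18) ≈ 0.01855
θ = arccos(0.01855) ≈ 88.94°

88.94°


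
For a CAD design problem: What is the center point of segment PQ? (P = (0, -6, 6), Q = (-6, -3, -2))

M = ((x₁+x₂)/2, (y₁+y₂)/2, (z₁+z₂)/2)
  = ((0 - 6)/2, (-6 - 3)/2, (6 - 2)/2)
  = (-6/2, -9/2, 4/2)
  = (-3, -4.5, 2)

(-3, -4.5, 2)


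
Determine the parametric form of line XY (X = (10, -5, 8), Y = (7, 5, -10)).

Direction vector d = Y - X = (7 - 10, 5 + 5, -10 - 8) = (-3, 10, -18)
Parametric form r = X + t·d:
x = 10 - 3t, y = -5 + 10t, z = 8 - 18t

x = 10 - 3t, y = -5 + 10t, z = 8 - 18t


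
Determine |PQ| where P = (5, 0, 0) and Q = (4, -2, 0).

d = √[(x₂-x₁)² + (y₂-y₁)² + (z₂-z₁)²]
  = √[(-1)² + (-2)² + 0²]
  = √[1 + 4 + 0]
  = √5
  ≈ 2.236

2.236


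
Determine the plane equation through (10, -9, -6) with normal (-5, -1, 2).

The plane through P with normal n = (a, b, c) satisfies n·(r - P) = 0,
i.e. ax + by + cz = a·x₀ + b·y₀ + c·z₀.
d = (-5)·10 + (-1)·(-9) + 2·(-6)
  = -50 + 9 - 12
  = -53
Equation: -5x - y + 2z = -53

-5x - y + 2z = -53


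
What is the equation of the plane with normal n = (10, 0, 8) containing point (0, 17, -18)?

The plane through P with normal n = (a, b, c) satisfies n·(r - P) = 0,
i.e. ax + by + cz = a·x₀ + b·y₀ + c·z₀.
d = 10·0 + 0·17 + 8·(-18)
  = 0 + 0 - 144
  = -144
Equation: 10x + 8z = -144

10x + 8z = -144


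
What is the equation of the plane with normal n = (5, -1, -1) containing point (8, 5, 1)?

The plane through P with normal n = (a, b, c) satisfies n·(r - P) = 0,
i.e. ax + by + cz = a·x₀ + b·y₀ + c·z₀.
d = 5·8 + (-1)·5 + (-1)·1
  = 40 - 5 - 1
  = 34
Equation: 5x - y - z = 34

5x - y - z = 34


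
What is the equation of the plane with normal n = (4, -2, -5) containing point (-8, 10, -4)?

The plane through P with normal n = (a, b, c) satisfies n·(r - P) = 0,
i.e. ax + by + cz = a·x₀ + b·y₀ + c·z₀.
d = 4·(-8) + (-2)·10 + (-5)·(-4)
  = -32 - 20 + 20
  = -32
Equation: 4x - 2y - 5z = -32

4x - 2y - 5z = -32


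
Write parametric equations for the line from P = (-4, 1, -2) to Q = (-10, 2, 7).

Direction vector d = Q - P = (-10 + 4, 2 - 1, 7 + 2) = (-6, 1, 9)
Parametric form r = P + t·d:
x = -4 - 6t, y = 1 + t, z = -2 + 9t

x = -4 - 6t, y = 1 + t, z = -2 + 9t


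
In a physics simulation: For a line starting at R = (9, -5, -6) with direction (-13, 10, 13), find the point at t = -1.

P(t) = R + t·d
  = (9 + (-13)·(-1), -5 + 10·(-1), -6 + 13·(-1))
  = (9 + 13, -5 - 10, -6 - 13)
  = (22, -15, -19)

(22, -15, -19)


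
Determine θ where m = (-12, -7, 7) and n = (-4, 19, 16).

m·n = (-12)·(-4) + (-7)·19 + 7·16 = 48 - 133 + 112 = 27
|m| = √((-12)² + (-7)² + 7²) = √242 ≈ 15.56
|n| = √((-4)² + 19² + 16²) = √633 ≈ 25.16
cos θ = (m·n)/(|m||n|) = 27/(15.56·25.16) ≈ 0.06898
θ = arccos(0.06898) ≈ 86.04°

86.04°


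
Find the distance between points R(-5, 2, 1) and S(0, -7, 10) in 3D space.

d = √[(x₂-x₁)² + (y₂-y₁)² + (z₂-z₁)²]
  = √[5² + (-9)² + 9²]
  = √[25 + 81 + 81]
  = √187
  ≈ 13.67

13.67


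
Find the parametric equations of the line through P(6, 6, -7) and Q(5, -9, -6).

Direction vector d = Q - P = (5 - 6, -9 - 6, -6 + 7) = (-1, -15, 1)
Parametric form r = P + t·d:
x = 6 - t, y = 6 - 15t, z = -7 + t

x = 6 - t, y = 6 - 15t, z = -7 + t


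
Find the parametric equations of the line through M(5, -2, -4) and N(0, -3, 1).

Direction vector d = N - M = (0 - 5, -3 + 2, 1 + 4) = (-5, -1, 5)
Parametric form r = M + t·d:
x = 5 - 5t, y = -2 - t, z = -4 + 5t

x = 5 - 5t, y = -2 - t, z = -4 + 5t
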